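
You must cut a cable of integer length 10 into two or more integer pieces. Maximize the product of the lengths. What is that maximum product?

Fill m[k] for k=2..10: at each k try every first piece i and multiply by the better of (k−i) uncut or m[k−i].
m[2] = 1*max(1,0) = 1*1 = 1
m[3] = 1*max(2,1) = 1*2 = 2
m[4] = 2*max(2,1) = 2*2 = 4
m[5] = 2*max(3,2) = 2*3 = 6
m[6] = 3*max(3,2) = 3*3 = 9
m[7] = 2*max(5,6) = 2*6 = 12
m[8] = 2*max(6,9) = 2*9 = 18
m[9] = 3*max(6,9) = 3*9 = 27
m[10] = 2*max(8,18) = 2*18 = 36
One optimal split: 3 + 3 + 2 + 2; product 3*3*2*2 = 36.

36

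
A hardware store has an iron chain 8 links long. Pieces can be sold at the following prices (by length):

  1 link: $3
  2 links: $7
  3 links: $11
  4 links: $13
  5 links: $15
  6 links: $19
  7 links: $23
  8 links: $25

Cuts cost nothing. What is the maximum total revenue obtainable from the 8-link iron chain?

29

Build R[k] bottom-up: R[k] = max over allowed piece i of (p[i] + R[k−i]).
R[1] = 3
R[2] = max(3+3, 7+0) = 7
R[3] = max(3+7, 7+3, 11+0) = 11
R[4] = max(3+11, 7+7, 11+3, 13+0) = 14
R[5] = max(3+14, 7+11, 11+7, 13+3, 15+0) = 18
R[6] = max(3+18, 7+14, 11+11, 13+7, 15+3, 19+0) = 22
R[7] = max(3+22, 7+18, 11+14, …, 19+3, 23+0) = 25
R[8] = max(3+25, 7+22, 11+18, …, 23+3, 25+0) = 29
One optimal cutting: 3 + 3 + 2 → $11 + $11 + $7 = $29.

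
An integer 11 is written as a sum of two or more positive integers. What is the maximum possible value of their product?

54

Fill prod[k] for k=2..11: at each k try every first piece i and multiply by the better of (k−i) uncut or prod[k−i].
Small cases: prod[2]=1, prod[3]=2, prod[4]=4.
prod[5] = 2*max(3,2) = 2*3 = 6
prod[6] = 3*max(3,2) = 3*3 = 9
prod[7] = 2*max(5,6) = 2*6 = 12
prod[8] = 2*max(6,9) = 2*9 = 18
prod[9] = 3*max(6,9) = 3*9 = 27
prod[10] = 2*max(8,18) = 2*18 = 36
prod[11] = 2*max(9,27) = 2*27 = 54
One optimal split: 3 + 3 + 3 + 2; product 3*3*3*2 = 54.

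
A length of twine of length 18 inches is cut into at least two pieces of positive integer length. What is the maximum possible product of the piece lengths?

Define f[k] = max over 1≤i<k of i · max(k−i, f[k−i]); the inner max lets the remainder stay uncut if that's better.
f[2] = 1·max(1,0) = 1·1 = 1
f[3] = max(1·2, 2·1) = 2
f[4] = max(1·3, 2·2, 3·1) = 4
f[5] = max(1·4, 2·3, 3·2, 4·1) = 6
f[6] = max(1·6, 2·4, 3·3, 4·2, 5·1) = 9
f[7] = max(1·9, 2·6, 3·4, 4·3, 5·2, 6·1) = 12
f[8] = max(1·12, 2·9, 3·6, …, 6·2, 7·1) = 18
f[9] = max(1·18, 2·12, 3·9, …, 7·2, 8·1) = 27
f[10] = max(1·27, 2·18, 3·12, …, 8·2, 9·1) = 36
f[11] = max(1·36, 2·27, 3·18, …, 9·2, 10·1) = 54
f[12] = max(1·54, 2·36, 3·27, …, 10·2, 11·1) = 81
f[13] = max(1·81, 2·54, 3·36, …, 11·2, 12·1) = 108
f[14] = max(1·108, 2·81, 3·54, …, 12·2, 13·1) = 162
f[15] = max(1·162, 2·108, 3·81, …, 13·2, 14·1) = 243
f[16] = max(1·243, 2·162, 3·108, …, 14·2, 15·1) = 324
f[17] = max(1·324, 2·243, 3·162, …, 15·2, 16·1) = 486
f[18] = max(1·486, 2·324, 3·243, …, 16·2, 17·1) = 729
One optimal split: 3 + 3 + 3 + 3 + 3 + 3; product 3·3·3·3·3·3 = 729.

729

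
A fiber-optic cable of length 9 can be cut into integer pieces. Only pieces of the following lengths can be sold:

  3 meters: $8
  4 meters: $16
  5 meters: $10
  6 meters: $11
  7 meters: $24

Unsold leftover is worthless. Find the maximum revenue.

Build r[k] bottom-up: r[k] = max over allowed piece i of (p[i] + r[k−i]).
r[1] = 0
r[2] = 0
r[3] = 8
r[4] = 16
r[5] = 16
r[6] = 16
r[7] = 24  (first piece 3, then r[4]=16)
r[8] = 32  (first piece 4, then r[4]=16)
r[9] = 32
One optimal cutting: pieces 4 + 4 with 1 meter of scrap → $32.

32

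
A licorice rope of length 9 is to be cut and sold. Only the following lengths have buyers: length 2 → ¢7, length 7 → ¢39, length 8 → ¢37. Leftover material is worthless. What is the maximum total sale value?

Consider every possible first cut. best[k] is the best of p[i]+best[k−i] over all sellable i≤k.
best[1] = 0
best[2] = 7
best[3] = 7
best[4] = 14  (first piece 2, then best[2]=7)
best[5] = 14
best[6] = 21  (first piece 2, then best[4]=14)
best[7] = max(7+14, 39+0) = 39
best[8] = max(7+21, 39+0, 37+0) = 39
best[9] = max(7+39, 39+7, 37+0) = 46
One optimal cutting: 7 + 2 → ¢46.

46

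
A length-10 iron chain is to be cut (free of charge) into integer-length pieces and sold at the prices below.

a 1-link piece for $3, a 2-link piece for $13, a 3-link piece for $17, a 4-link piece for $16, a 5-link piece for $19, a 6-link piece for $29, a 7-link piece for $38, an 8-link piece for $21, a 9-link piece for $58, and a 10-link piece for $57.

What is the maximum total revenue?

65

Consider every possible first cut. R[k] is the best of p[i]+R[k−i] over all sellable i≤k.
R[1] = 3
R[2] = 13
R[3] = 17
R[4] = 26  (first piece 2, then R[2]=13)
R[5] = 30  (first piece 2, then R[3]=17)
R[6] = 39  (first piece 2, then R[4]=26)
R[7] = 43  (first piece 2, then R[5]=30)
R[8] = 52  (first piece 2, then R[6]=39)
R[9] = 58
R[10] = 65  (first piece 2, then R[8]=52)
One optimal cutting: 2 + 2 + 2 + 2 + 2 → $13 + $13 + $13 + $13 + $13 = $65.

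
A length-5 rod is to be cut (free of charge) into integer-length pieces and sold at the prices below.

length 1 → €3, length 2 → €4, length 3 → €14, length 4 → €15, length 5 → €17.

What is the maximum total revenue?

20

Let v[k] be the best obtainable value from length k. For each k, try every first piece i and keep the best of price[i] + v[k−i].
v[1] = 3
v[2] = max(3+3, 4+0) = 6
v[3] = max(3+6, 4+3, 14+0) = 14
v[4] = max(3+14, 4+6, 14+3, 15+0) = 17
v[5] = max(3+17, 4+14, 14+6, 15+3, 17+0) = 20
One optimal cutting: 3 + 1 + 1 → €14 + €3 + €3 = €20.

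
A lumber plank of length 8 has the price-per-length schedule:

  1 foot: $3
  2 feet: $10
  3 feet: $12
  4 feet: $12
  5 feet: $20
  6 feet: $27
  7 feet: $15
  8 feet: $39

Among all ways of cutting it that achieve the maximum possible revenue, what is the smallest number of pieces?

4

Consider every possible first cut. r[k] is the best of p[i]+r[k−i] over all sellable i≤k.
r[1] = 3
r[2] = 10
r[3] = 13  (first piece 1, then r[2]=10)
r[4] = 20  (first piece 2, then r[2]=10)
r[5] = 23  (first piece 1, then r[4]=20)
r[6] = 30  (first piece 2, then r[4]=20)
r[7] = 33  (first piece 1, then r[6]=30)
r[8] = 40  (first piece 2, then r[6]=30)
Maximum revenue is $40.
Now minimize piece count subject to staying optimal: for each k, pieces[k] = 1 + min over i with p[i]+r[k−i]=r[k] of pieces[k−i].
pieces[5] = 3
pieces[6] = 3
pieces[7] = 4
pieces[8] = 4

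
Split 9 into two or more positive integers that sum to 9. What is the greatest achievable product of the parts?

27

Fill m[k] for k=2..9: at each k try every first piece i and multiply by the better of (k−i) uncut or m[k−i].
m[2] = 1*max(1,0) = 1*1 = 1
m[3] = max(1*2, 2*1) = 2
m[4] = max(1*3, 2*2, 3*1) = 4
m[5] = max(1*4, 2*3, 3*2, 4*1) = 6
m[6] = max(1*6, 2*4, 3*3, 4*2, 5*1) = 9
m[7] = max(1*9, 2*6, 3*4, 4*3, 5*2, 6*1) = 12
m[8] = max(1*12, 2*9, 3*6, …, 6*2, 7*1) = 18
m[9] = max(1*18, 2*12, 3*9, …, 7*2, 8*1) = 27
One optimal split: 3 + 3 + 3; product 3*3*3 = 27.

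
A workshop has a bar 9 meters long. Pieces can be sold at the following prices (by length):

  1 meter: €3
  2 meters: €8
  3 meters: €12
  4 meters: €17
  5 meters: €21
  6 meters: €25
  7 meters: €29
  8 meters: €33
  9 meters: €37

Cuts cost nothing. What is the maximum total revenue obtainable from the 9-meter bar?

Build best[k] bottom-up: best[k] = max over allowed piece i of (p[i] + best[k−i]).
best[1] = 3
best[2] = 8
best[3] = 12
best[4] = 17
best[5] = 21
best[6] = 25  (first piece 2, then best[4]=17)
best[7] = 29  (first piece 2, then best[5]=21)
best[8] = 34  (first piece 4, then best[4]=17)
best[9] = 38  (first piece 4, then best[5]=21)
One optimal cutting: 5 + 4 → €21 + €17 = €38.

38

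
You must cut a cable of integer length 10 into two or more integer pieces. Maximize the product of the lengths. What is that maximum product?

36

Let m[k] be the best product for length k (with at least one cut). For each first piece i, the rest contributes max(k−i, m[k−i]).
m[2] = 1*max(1,0) = 1*1 = 1
m[3] = max(1*2, 2*1) = 2
m[4] = max(1*3, 2*2, 3*1) = 4
m[5] = max(1*4, 2*3, 3*2, 4*1) = 6
m[6] = max(1*6, 2*4, 3*3, 4*2, 5*1) = 9
m[7] = max(1*9, 2*6, 3*4, 4*3, 5*2, 6*1) = 12
m[8] = max(1*12, 2*9, 3*6, …, 6*2, 7*1) = 18
m[9] = max(1*18, 2*12, 3*9, …, 7*2, 8*1) = 27
m[10] = max(1*27, 2*18, 3*12, …, 8*2, 9*1) = 36
One optimal split: 3 + 3 + 2 + 2; product 3*3*2*2 = 36.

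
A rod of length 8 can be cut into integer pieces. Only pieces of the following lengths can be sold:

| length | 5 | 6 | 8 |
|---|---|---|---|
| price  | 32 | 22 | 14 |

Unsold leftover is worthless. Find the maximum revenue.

Build r[k] bottom-up: r[k] = max over allowed piece i of (p[i] + r[k−i]).
r[1] = 0
r[2] = 0
r[3] = 0
r[4] = 0
r[5] = 32
r[6] = max(32+0, 22+0) = 32
r[7] = max(32+0, 22+0) = 32
r[8] = max(32+0, 22+0, 14+0) = 32
One optimal cutting: pieces 5 with 3 meters of scrap → $32.

32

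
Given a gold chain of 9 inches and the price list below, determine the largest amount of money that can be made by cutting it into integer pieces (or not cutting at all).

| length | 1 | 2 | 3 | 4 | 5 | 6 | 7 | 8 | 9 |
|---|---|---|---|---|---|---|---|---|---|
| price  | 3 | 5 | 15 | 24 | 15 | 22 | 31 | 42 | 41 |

51

Let r[k] be the best obtainable value from length k. For each k, try every first piece i and keep the best of price[i] + r[k−i].
r[1] = 3
r[2] = 6  (first piece 1, then r[1]=3)
r[3] = 15
r[4] = 24
r[5] = 27  (first piece 1, then r[4]=24)
r[6] = 30  (first piece 1, then r[5]=27)
r[7] = 39  (first piece 3, then r[4]=24)
r[8] = 48  (first piece 4, then r[4]=24)
r[9] = 51  (first piece 1, then r[8]=48)
One optimal cutting: 4 + 4 + 1 → $24 + $24 + $3 = $51.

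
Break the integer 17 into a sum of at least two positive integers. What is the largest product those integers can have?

486

Let P[k] be the best product for length k (with at least one cut). For each first piece i, the rest contributes max(k−i, P[k−i]).
P[2] = 1×max(1,0) = 1×1 = 1
P[3] = 1×max(2,1) = 1×2 = 2
P[4] = 2×max(2,1) = 2×2 = 4
P[5] = 2×max(3,2) = 2×3 = 6
P[6] = 3×max(3,2) = 3×3 = 9
P[7] = 2×max(5,6) = 2×6 = 12
P[8] = 2×max(6,9) = 2×9 = 18
P[9] = 3×max(6,9) = 3×9 = 27
P[10] = 2×max(8,18) = 2×18 = 36
P[11] = 2×max(9,27) = 2×27 = 54
P[12] = 3×max(9,27) = 3×27 = 81
P[13] = 2×max(11,54) = 2×54 = 108
P[14] = 2×max(12,81) = 2×81 = 162
P[15] = 3×max(12,81) = 3×81 = 243
P[16] = 2×max(14,162) = 2×162 = 324
P[17] = 2×max(15,243) = 2×243 = 486
One optimal split: 3 + 3 + 3 + 3 + 3 + 2; product 3×3×3×3×3×2 = 486.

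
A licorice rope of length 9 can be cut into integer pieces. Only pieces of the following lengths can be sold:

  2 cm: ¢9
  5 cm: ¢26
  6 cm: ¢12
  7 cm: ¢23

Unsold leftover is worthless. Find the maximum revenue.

Let f[k] be the best obtainable value from length k. For each k, try every first piece i and keep the best of price[i] + f[k−i].
f[1] = 0
f[2] = 9
f[3] = 9
f[4] = 18  (first piece 2, then f[2]=9)
f[5] = max(9+9, 26+0) = 26
f[6] = max(9+18, 26+0, 12+0) = 27
f[7] = max(9+26, 26+9, 12+0, 23+0) = 35
f[8] = max(9+27, 26+9, 12+9, 23+0) = 36
f[9] = max(9+35, 26+18, 12+9, 23+9) = 44
One optimal cutting: 5 + 2 + 2 → ¢44.

44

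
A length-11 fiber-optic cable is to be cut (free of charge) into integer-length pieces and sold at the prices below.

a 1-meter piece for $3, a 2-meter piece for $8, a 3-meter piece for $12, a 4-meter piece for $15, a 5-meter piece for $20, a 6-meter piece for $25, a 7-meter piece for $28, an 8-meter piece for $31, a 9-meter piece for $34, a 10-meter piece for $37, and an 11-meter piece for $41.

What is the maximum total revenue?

45

Build r[k] bottom-up: r[k] = max over allowed piece i of (p[i] + r[k−i]).
r[1] = 3
r[2] = max(3+3, 8+0) = 8
r[3] = max(3+8, 8+3, 12+0) = 12
r[4] = max(3+12, 8+8, 12+3, 15+0) = 16
r[5] = max(3+16, 8+12, 12+8, 15+3, 20+0) = 20
r[6] = max(3+20, 8+16, 12+12, 15+8, 20+3, 25+0) = 25
r[7] = max(3+25, 8+20, 12+16, …, 25+3, 28+0) = 28
r[8] = max(3+28, 8+25, 12+20, …, 28+3, 31+0) = 33
r[9] = max(3+33, 8+28, 12+25, …, 31+3, 34+0) = 37
r[10] = max(3+37, 8+33, 12+28, …, 34+3, 37+0) = 41
r[11] = max(3+41, 8+37, 12+33, …, 37+3, 41+0) = 45
One optimal cutting: 6 + 3 + 2 → $25 + $12 + $8 = $45.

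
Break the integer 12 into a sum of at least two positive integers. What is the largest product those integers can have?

81

Define m[k] = max over 1≤i<k of i · max(k−i, m[k−i]); the inner max lets the remainder stay uncut if that's better.
Small cases: m[2]=1, m[3]=2, m[4]=4, m[5]=6, m[6]=9, m[7]=12.
m[8] = max(1×12, 2×9, 3×6, …, 6×2, 7×1) = 18
m[9] = max(1×18, 2×12, 3×9, …, 7×2, 8×1) = 27
m[10] = max(1×27, 2×18, 3×12, …, 8×2, 9×1) = 36
m[11] = max(1×36, 2×27, 3×18, …, 9×2, 10×1) = 54
m[12] = max(1×54, 2×36, 3×27, …, 10×2, 11×1) = 81
One optimal split: 3 + 3 + 3 + 3; product 3×3×3×3 = 81.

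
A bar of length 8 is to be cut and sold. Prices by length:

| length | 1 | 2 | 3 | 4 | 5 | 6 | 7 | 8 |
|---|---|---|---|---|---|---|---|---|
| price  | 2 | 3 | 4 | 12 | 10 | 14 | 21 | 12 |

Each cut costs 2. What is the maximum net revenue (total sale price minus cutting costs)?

Build net[k] bottom-up: net[k] = max over allowed piece i of (p[i] + net[k−i]) − 2 per cut.
net[1] = 2
net[2] = 3
net[3] = 4
net[4] = 12
net[5] = 12  (first piece 1, then net[4]=12)
net[6] = 14
net[7] = 21
net[8] = 22  (first piece 4, then net[4]=12)
One optimal plan: pieces 4 + 4 (1 cut) → 24 − 2 = 22.

22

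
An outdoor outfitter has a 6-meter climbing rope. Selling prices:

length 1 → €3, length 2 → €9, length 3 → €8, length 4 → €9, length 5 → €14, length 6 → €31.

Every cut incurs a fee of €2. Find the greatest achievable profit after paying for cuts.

Build net[k] bottom-up: net[k] = max over allowed piece i of (p[i] + net[k−i]) − 2 per cut.
net[1] = 3
net[2] = 9
net[3] = 10  (first piece 1, then net[2]=9)
net[4] = 16  (first piece 2, then net[2]=9)
net[5] = 17  (first piece 1, then net[4]=16)
net[6] = 31
Best is to make no cuts and sell whole for €31.

31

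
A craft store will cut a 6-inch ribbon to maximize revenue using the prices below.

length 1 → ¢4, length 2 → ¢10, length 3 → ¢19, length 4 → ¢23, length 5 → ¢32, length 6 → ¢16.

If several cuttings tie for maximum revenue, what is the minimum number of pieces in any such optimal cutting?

2

Let r[k] be the best obtainable value from length k. For each k, try every first piece i and keep the best of price[i] + r[k−i].
r[1] = 4
r[2] = 10
r[3] = 19
r[4] = 23  (first piece 1, then r[3]=19)
r[5] = 32
r[6] = 38  (first piece 3, then r[3]=19)
Maximum revenue is ¢38.
Now minimize piece count subject to staying optimal: for each k, pieces[k] = 1 + min over i with p[i]+r[k−i]=r[k] of pieces[k−i].
pieces[3] = 1
pieces[4] = 1
pieces[5] = 1
pieces[6] = 2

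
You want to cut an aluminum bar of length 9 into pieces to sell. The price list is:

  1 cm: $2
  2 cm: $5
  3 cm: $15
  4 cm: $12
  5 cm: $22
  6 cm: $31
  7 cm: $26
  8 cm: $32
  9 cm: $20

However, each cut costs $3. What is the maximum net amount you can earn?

Build r[k] bottom-up: r[k] = max over allowed piece i of (p[i] + r[k−i]) − 3 per cut.
r[1] = 2
r[2] = max(2+2-3, 5+0) = 5
r[3] = max(2+5-3, 5+2-3, 15+0) = 15
r[4] = max(2+15-3, 5+5-3, 15+2-3, 12+0) = 14
r[5] = max(2+14-3, 5+15-3, 15+5-3, 12+2-3, 22+0) = 22
r[6] = max(2+22-3, 5+14-3, 15+15-3, 12+5-3, 22+2-3, 31+0) = 31
r[7] = max(2+31-3, 5+22-3, 15+14-3, …, 31+2-3, 26+0) = 30
r[8] = max(2+30-3, 5+31-3, 15+22-3, …, 26+2-3, 32+0) = 34
r[9] = max(2+34-3, 5+30-3, 15+31-3, …, 32+2-3, 20+0) = 43
One optimal plan: pieces 6 + 3 (1 cut) → $46 − $3 = $43.

43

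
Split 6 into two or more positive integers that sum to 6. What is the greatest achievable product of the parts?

9

Let P[k] be the best product for length k (with at least one cut). For each first piece i, the rest contributes max(k−i, P[k−i]).
P[2] = 1·max(1,0) = 1·1 = 1
P[3] = max(1·2, 2·1) = 2
P[4] = max(1·3, 2·2, 3·1) = 4
P[5] = max(1·4, 2·3, 3·2, 4·1) = 6
P[6] = max(1·6, 2·4, 3·3, 4·2, 5·1) = 9
One optimal split: 3 + 3; product 3·3 = 9.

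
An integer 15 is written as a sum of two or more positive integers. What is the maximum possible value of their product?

243

Let m[k] be the best product for length k (with at least one cut). For each first piece i, the rest contributes max(k−i, m[k−i]).
m[2] = 1*max(1,0) = 1*1 = 1
m[3] = max(1*2, 2*1) = 2
m[4] = max(1*3, 2*2, 3*1) = 4
m[5] = max(1*4, 2*3, 3*2, 4*1) = 6
m[6] = max(1*6, 2*4, 3*3, 4*2, 5*1) = 9
m[7] = max(1*9, 2*6, 3*4, 4*3, 5*2, 6*1) = 12
m[8] = max(1*12, 2*9, 3*6, …, 6*2, 7*1) = 18
m[9] = max(1*18, 2*12, 3*9, …, 7*2, 8*1) = 27
m[10] = max(1*27, 2*18, 3*12, …, 8*2, 9*1) = 36
m[11] = max(1*36, 2*27, 3*18, …, 9*2, 10*1) = 54
m[12] = max(1*54, 2*36, 3*27, …, 10*2, 11*1) = 81
m[13] = max(1*81, 2*54, 3*36, …, 11*2, 12*1) = 108
m[14] = max(1*108, 2*81, 3*54, …, 12*2, 13*1) = 162
m[15] = max(1*162, 2*108, 3*81, …, 13*2, 14*1) = 243
One optimal split: 3 + 3 + 3 + 3 + 3; product 3*3*3*3*3 = 243.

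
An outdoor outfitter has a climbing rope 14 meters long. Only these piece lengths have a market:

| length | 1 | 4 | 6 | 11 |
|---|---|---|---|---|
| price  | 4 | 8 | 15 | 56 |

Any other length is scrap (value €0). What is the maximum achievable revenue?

Build f[k] bottom-up: f[k] = max over allowed piece i of (p[i] + f[k−i]).
f[1] = 4
f[2] = 8  (first piece 1, then f[1]=4)
f[3] = 12  (first piece 1, then f[2]=8)
f[4] = max(4+12, 8+0) = 16
f[5] = max(4+16, 8+4) = 20
f[6] = max(4+20, 8+8, 15+0) = 24
f[7] = max(4+24, 8+12, 15+4) = 28
f[8] = max(4+28, 8+16, 15+8) = 32
f[9] = max(4+32, 8+20, 15+12) = 36
f[10] = max(4+36, 8+24, 15+16) = 40
f[11] = max(4+40, 8+28, 15+20, 56+0) = 56
f[12] = max(4+56, 8+32, 15+24, 56+4) = 60
f[13] = max(4+60, 8+36, 15+28, 56+8) = 64
f[14] = max(4+64, 8+40, 15+32, 56+12) = 68
One optimal cutting: 11 + 1 + 1 + 1 → €68.

68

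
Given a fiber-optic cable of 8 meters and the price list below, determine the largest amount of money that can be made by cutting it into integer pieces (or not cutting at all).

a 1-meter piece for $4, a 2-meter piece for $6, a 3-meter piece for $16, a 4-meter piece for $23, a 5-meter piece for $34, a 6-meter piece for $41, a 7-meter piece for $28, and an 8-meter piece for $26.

50

Build R[k] bottom-up: R[k] = max over allowed piece i of (p[i] + R[k−i]).
R[1] = 4
R[2] = 8  (first piece 1, then R[1]=4)
R[3] = 16
R[4] = 23
R[5] = 34
R[6] = 41
R[7] = 45  (first piece 1, then R[6]=41)
R[8] = 50  (first piece 3, then R[5]=34)
One optimal cutting: 5 + 3 → $34 + $16 = $50.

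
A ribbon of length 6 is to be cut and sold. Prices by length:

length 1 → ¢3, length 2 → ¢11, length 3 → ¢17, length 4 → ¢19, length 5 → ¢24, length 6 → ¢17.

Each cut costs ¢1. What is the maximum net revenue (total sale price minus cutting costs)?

Build v[k] bottom-up: v[k] = max over allowed piece i of (p[i] + v[k−i]) − 1 per cut.
v[1] = 3
v[2] = 11
v[3] = 17
v[4] = 21  (first piece 2, then v[2]=11)
v[5] = 27  (first piece 2, then v[3]=17)
v[6] = 33  (first piece 3, then v[3]=17)
One optimal plan: pieces 3 + 3 (1 cut) → ¢34 − ¢1 = ¢33.

33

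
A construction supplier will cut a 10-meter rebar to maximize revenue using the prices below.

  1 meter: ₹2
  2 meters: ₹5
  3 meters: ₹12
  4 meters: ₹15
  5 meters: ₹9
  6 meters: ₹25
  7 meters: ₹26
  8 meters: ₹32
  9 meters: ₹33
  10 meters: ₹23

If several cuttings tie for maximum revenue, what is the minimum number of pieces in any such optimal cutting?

Build r[k] bottom-up: r[k] = max over allowed piece i of (p[i] + r[k−i]).
r[1] = 2
r[2] = 5
r[3] = 12
r[4] = 15
r[5] = 17  (first piece 1, then r[4]=15)
r[6] = 25
r[7] = 27  (first piece 1, then r[6]=25)
r[8] = 32
r[9] = 37  (first piece 3, then r[6]=25)
r[10] = 40  (first piece 4, then r[6]=25)
Maximum revenue is ₹40.
Now minimize piece count subject to staying optimal: for each k, pieces[k] = 1 + min over i with p[i]+r[k−i]=r[k] of pieces[k−i].
pieces[7] = 2
pieces[8] = 1
pieces[9] = 2
pieces[10] = 2

2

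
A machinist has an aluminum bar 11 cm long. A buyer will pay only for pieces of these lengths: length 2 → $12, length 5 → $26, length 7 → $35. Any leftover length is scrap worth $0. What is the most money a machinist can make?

62

Build f[k] bottom-up: f[k] = max over allowed piece i of (p[i] + f[k−i]).
f[1] = 0
f[2] = 12
f[3] = 12
f[4] = 24  (first piece 2, then f[2]=12)
f[5] = 26
f[6] = 36  (first piece 2, then f[4]=24)
f[7] = 38  (first piece 2, then f[5]=26)
f[8] = 48  (first piece 2, then f[6]=36)
f[9] = 50  (first piece 2, then f[7]=38)
f[10] = 60  (first piece 2, then f[8]=48)
f[11] = 62  (first piece 2, then f[9]=50)
One optimal cutting: 5 + 2 + 2 + 2 → $62.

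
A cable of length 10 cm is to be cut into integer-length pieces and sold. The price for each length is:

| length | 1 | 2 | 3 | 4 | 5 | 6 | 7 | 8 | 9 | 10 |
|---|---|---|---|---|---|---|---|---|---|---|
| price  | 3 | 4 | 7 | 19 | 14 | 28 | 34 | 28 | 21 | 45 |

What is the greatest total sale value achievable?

Let best[k] be the best obtainable value from length k. For each k, try every first piece i and keep the best of price[i] + best[k−i].
best[1] = 3
best[2] = max(3+3, 4+0) = 6
best[3] = max(3+6, 4+3, 7+0) = 9
best[4] = max(3+9, 4+6, 7+3, 19+0) = 19
best[5] = max(3+19, 4+9, 7+6, 19+3, 14+0) = 22
best[6] = max(3+22, 4+19, 7+9, 19+6, 14+3, 28+0) = 28
best[7] = max(3+28, 4+22, 7+19, …, 28+3, 34+0) = 34
best[8] = max(3+34, 4+28, 7+22, …, 34+3, 28+0) = 38
best[9] = max(3+38, 4+34, 7+28, …, 28+3, 21+0) = 41
best[10] = max(3+41, 4+38, 7+34, …, 21+3, 45+0) = 47
One optimal cutting: 6 + 4 → €28 + €19 = €47.

47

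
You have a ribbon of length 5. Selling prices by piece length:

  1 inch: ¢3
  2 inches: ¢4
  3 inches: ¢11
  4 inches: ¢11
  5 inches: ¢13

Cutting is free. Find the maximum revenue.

17

Build r[k] bottom-up: r[k] = max over allowed piece i of (p[i] + r[k−i]).
r[1] = 3
r[2] = max(3+3, 4+0) = 6
r[3] = max(3+6, 4+3, 11+0) = 11
r[4] = max(3+11, 4+6, 11+3, 11+0) = 14
r[5] = max(3+14, 4+11, 11+6, 11+3, 13+0) = 17
One optimal cutting: 3 + 1 + 1 → ¢11 + ¢3 + ¢3 = ¢17.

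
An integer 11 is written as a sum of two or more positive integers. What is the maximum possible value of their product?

54

Let P[k] be the best product for length k (with at least one cut). For each first piece i, the rest contributes max(k−i, P[k−i]).
P[2] = 1*max(1,0) = 1*1 = 1
P[3] = 1*max(2,1) = 1*2 = 2
P[4] = 2*max(2,1) = 2*2 = 4
P[5] = 2*max(3,2) = 2*3 = 6
P[6] = 3*max(3,2) = 3*3 = 9
P[7] = 2*max(5,6) = 2*6 = 12
P[8] = 2*max(6,9) = 2*9 = 18
P[9] = 3*max(6,9) = 3*9 = 27
P[10] = 2*max(8,18) = 2*18 = 36
P[11] = 2*max(9,27) = 2*27 = 54
One optimal split: 3 + 3 + 3 + 2; product 3*3*3*2 = 54.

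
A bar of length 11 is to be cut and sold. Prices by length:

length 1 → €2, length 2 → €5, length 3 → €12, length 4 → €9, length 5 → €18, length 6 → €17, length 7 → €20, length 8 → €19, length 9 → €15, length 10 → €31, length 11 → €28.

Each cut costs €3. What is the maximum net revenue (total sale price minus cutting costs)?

Build net[k] bottom-up: net[k] = max over allowed piece i of (p[i] + net[k−i]) − 3 per cut.
net[1] = 2
net[2] = max(2+2-3, 5+0) = 5
net[3] = max(2+5-3, 5+2-3, 12+0) = 12
net[4] = max(2+12-3, 5+5-3, 12+2-3, 9+0) = 11
net[5] = max(2+11-3, 5+12-3, 12+5-3, 9+2-3, 18+0) = 18
net[6] = max(2+18-3, 5+11-3, 12+12-3, 9+5-3, 18+2-3, 17+0) = 21
net[7] = max(2+21-3, 5+18-3, 12+11-3, …, 17+2-3, 20+0) = 20
net[8] = max(2+20-3, 5+21-3, 12+18-3, …, 20+2-3, 19+0) = 27
net[9] = max(2+27-3, 5+20-3, 12+21-3, …, 19+2-3, 15+0) = 30
net[10] = max(2+30-3, 5+27-3, 12+20-3, …, 15+2-3, 31+0) = 33
net[11] = max(2+33-3, 5+30-3, 12+27-3, …, 31+2-3, 28+0) = 36
One optimal plan: pieces 5 + 3 + 3 (2 cuts) → €42 − €6 = €36.

36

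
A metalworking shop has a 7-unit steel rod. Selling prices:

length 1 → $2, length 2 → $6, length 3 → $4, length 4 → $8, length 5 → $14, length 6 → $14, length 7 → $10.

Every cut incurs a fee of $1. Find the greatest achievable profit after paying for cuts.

Build v[k] bottom-up: v[k] = max over allowed piece i of (p[i] + v[k−i]) − 1 per cut.
v[1] = 2
v[2] = max(2+2-1, 6+0) = 6
v[3] = max(2+6-1, 6+2-1, 4+0) = 7
v[4] = max(2+7-1, 6+6-1, 4+2-1, 8+0) = 11
v[5] = max(2+11-1, 6+7-1, 4+6-1, 8+2-1, 14+0) = 14
v[6] = max(2+14-1, 6+11-1, 4+7-1, 8+6-1, 14+2-1, 14+0) = 16
v[7] = max(2+16-1, 6+14-1, 4+11-1, …, 14+2-1, 10+0) = 19
One optimal plan: pieces 5 + 2 (1 cut) → $20 − $1 = $19.

19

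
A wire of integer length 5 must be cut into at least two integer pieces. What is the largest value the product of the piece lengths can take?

Let g[k] be the best product for length k (with at least one cut). For each first piece i, the rest contributes max(k−i, g[k−i]).
g[2] = 1×max(1,0) = 1×1 = 1
g[3] = max(1×2, 2×1) = 2
g[4] = max(1×3, 2×2, 3×1) = 4
g[5] = max(1×4, 2×3, 3×2, 4×1) = 6
One optimal split: 3 + 2; product 3×2 = 6.

6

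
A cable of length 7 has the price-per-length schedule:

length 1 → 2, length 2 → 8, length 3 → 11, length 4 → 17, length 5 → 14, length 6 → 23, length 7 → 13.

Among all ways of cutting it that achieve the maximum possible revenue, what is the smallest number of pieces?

Build r[k] bottom-up: r[k] = max over allowed piece i of (p[i] + r[k−i]).
r[1] = 2
r[2] = max(2+2, 8+0) = 8
r[3] = max(2+8, 8+2, 11+0) = 11
r[4] = max(2+11, 8+8, 11+2, 17+0) = 17
r[5] = max(2+17, 8+11, 11+8, 17+2, 14+0) = 19
r[6] = max(2+19, 8+17, 11+11, 17+8, 14+2, 23+0) = 25
r[7] = max(2+25, 8+19, 11+17, …, 23+2, 13+0) = 28
Maximum revenue is 28.
Now minimize piece count subject to staying optimal: for each k, pieces[k] = 1 + min over i with p[i]+r[k−i]=r[k] of pieces[k−i].
pieces[4] = 1
pieces[5] = 2
pieces[6] = 2
pieces[7] = 2

2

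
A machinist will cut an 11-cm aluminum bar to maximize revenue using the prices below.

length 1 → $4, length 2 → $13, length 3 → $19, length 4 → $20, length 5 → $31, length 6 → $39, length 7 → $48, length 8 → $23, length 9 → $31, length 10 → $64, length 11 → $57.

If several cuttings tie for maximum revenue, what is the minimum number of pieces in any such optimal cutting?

Consider every possible first cut. r[k] is the best of p[i]+r[k−i] over all sellable i≤k.
r[1] = 4
r[2] = max(4+4, 13+0) = 13
r[3] = max(4+13, 13+4, 19+0) = 19
r[4] = max(4+19, 13+13, 19+4, 20+0) = 26
r[5] = max(4+26, 13+19, 19+13, 20+4, 31+0) = 32
r[6] = max(4+32, 13+26, 19+19, 20+13, 31+4, 39+0) = 39
r[7] = max(4+39, 13+32, 19+26, …, 39+4, 48+0) = 48
r[8] = max(4+48, 13+39, 19+32, …, 48+4, 23+0) = 52
r[9] = max(4+52, 13+48, 19+39, …, 23+4, 31+0) = 61
r[10] = max(4+61, 13+52, 19+48, …, 31+4, 64+0) = 67
r[11] = max(4+67, 13+61, 19+52, …, 64+4, 57+0) = 74
Maximum revenue is $74.
Now minimize piece count subject to staying optimal: for each k, pieces[k] = 1 + min over i with p[i]+r[k−i]=r[k] of pieces[k−i].
pieces[8] = 2
pieces[9] = 2
pieces[10] = 2
pieces[11] = 3

3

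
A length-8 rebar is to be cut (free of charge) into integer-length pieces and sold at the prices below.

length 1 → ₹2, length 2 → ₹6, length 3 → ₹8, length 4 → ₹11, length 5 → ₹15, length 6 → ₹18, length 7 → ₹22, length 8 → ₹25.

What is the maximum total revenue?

Consider every possible first cut. best[k] is the best of p[i]+best[k−i] over all sellable i≤k.
best[1] = 2
best[2] = max(2+2, 6+0) = 6
best[3] = max(2+6, 6+2, 8+0) = 8
best[4] = max(2+8, 6+6, 8+2, 11+0) = 12
best[5] = max(2+12, 6+8, 8+6, 11+2, 15+0) = 15
best[6] = max(2+15, 6+12, 8+8, 11+6, 15+2, 18+0) = 18
best[7] = max(2+18, 6+15, 8+12, …, 18+2, 22+0) = 22
best[8] = max(2+22, 6+18, 8+15, …, 22+2, 25+0) = 25
Best is to sell the whole 8-meter piece uncut for ₹25.

25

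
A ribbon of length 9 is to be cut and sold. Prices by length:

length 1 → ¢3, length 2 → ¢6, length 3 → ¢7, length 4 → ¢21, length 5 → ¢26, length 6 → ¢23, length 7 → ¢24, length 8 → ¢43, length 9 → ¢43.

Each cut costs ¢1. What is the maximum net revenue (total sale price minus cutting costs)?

Build r[k] bottom-up: r[k] = max over allowed piece i of (p[i] + r[k−i]) − 1 per cut.
r[1] = 3
r[2] = max(3+3-1, 6+0) = 6
r[3] = max(3+6-1, 6+3-1, 7+0) = 8
r[4] = max(3+8-1, 6+6-1, 7+3-1, 21+0) = 21
r[5] = max(3+21-1, 6+8-1, 7+6-1, 21+3-1, 26+0) = 26
r[6] = max(3+26-1, 6+21-1, 7+8-1, 21+6-1, 26+3-1, 23+0) = 28
r[7] = max(3+28-1, 6+26-1, 7+21-1, …, 23+3-1, 24+0) = 31
r[8] = max(3+31-1, 6+28-1, 7+26-1, …, 24+3-1, 43+0) = 43
r[9] = max(3+43-1, 6+31-1, 7+28-1, …, 43+3-1, 43+0) = 46
One optimal plan: pieces 5 + 4 (1 cut) → ¢47 − ¢1 = ¢46.

46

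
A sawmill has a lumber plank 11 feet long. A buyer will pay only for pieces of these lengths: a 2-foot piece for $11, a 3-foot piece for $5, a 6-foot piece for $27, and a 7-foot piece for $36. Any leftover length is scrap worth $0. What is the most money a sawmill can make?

Build best[k] bottom-up: best[k] = max over allowed piece i of (p[i] + best[k−i]).
best[1] = 0
best[2] = 11
best[3] = max(11+0, 5+0) = 11
best[4] = max(11+11, 5+0) = 22
best[5] = max(11+11, 5+11) = 22
best[6] = max(11+22, 5+11, 27+0) = 33
best[7] = max(11+22, 5+22, 27+0, 36+0) = 36
best[8] = max(11+33, 5+22, 27+11, 36+0) = 44
best[9] = max(11+36, 5+33, 27+11, 36+11) = 47
best[10] = max(11+44, 5+36, 27+22, 36+11) = 55
best[11] = max(11+47, 5+44, 27+22, 36+22) = 58
One optimal cutting: 7 + 2 + 2 → $58.

58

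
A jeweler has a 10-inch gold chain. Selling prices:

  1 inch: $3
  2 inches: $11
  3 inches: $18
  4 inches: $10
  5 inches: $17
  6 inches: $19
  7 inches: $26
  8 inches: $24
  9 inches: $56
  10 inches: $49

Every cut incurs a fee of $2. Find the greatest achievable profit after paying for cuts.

57

Consider every possible first cut. net[k] is the best of p[i]+net[k−i] over all sellable i≤k, charging 2 whenever i<k.
net[1] = 3
net[2] = 11
net[3] = 18
net[4] = 20  (first piece 2, then net[2]=11)
net[5] = 27  (first piece 2, then net[3]=18)
net[6] = 34  (first piece 3, then net[3]=18)
net[7] = 36  (first piece 2, then net[5]=27)
net[8] = 43  (first piece 2, then net[6]=34)
net[9] = 56
net[10] = 57  (first piece 1, then net[9]=56)
One optimal plan: pieces 9 + 1 (1 cut) → $59 − $2 = $57.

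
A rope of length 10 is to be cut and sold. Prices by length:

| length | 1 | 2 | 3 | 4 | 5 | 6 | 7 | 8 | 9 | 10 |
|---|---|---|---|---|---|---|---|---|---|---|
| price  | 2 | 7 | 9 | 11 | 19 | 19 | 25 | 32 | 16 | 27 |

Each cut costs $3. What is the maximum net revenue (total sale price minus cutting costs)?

Let r[k] be the best obtainable value from length k. For each k, try every first piece i and keep the best of price[i] + r[k−i] minus the 3 cut fee when i<k.
r[1] = 2
r[2] = 7
r[3] = 9
r[4] = 11  (first piece 2, then r[2]=7)
r[5] = 19
r[6] = 19
r[7] = 25
r[8] = 32
r[9] = 31  (first piece 1, then r[8]=32)
r[10] = 36  (first piece 2, then r[8]=32)
One optimal plan: pieces 8 + 2 (1 cut) → $39 − $3 = $36.

36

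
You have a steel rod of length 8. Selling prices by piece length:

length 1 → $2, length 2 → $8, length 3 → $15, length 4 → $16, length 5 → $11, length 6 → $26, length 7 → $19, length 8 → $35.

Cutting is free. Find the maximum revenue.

38

Consider every possible first cut. v[k] is the best of p[i]+v[k−i] over all sellable i≤k.
v[1] = 2
v[2] = 8
v[3] = 15
v[4] = 17  (first piece 1, then v[3]=15)
v[5] = 23  (first piece 2, then v[3]=15)
v[6] = 30  (first piece 3, then v[3]=15)
v[7] = 32  (first piece 1, then v[6]=30)
v[8] = 38  (first piece 2, then v[6]=30)
One optimal cutting: 3 + 3 + 2 → $15 + $15 + $8 = $38.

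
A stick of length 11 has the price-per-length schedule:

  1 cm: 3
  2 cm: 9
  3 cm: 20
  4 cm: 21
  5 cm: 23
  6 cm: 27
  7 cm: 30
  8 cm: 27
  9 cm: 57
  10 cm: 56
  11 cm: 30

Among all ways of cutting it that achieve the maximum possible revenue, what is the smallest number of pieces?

4

Consider every possible first cut. r[k] is the best of p[i]+r[k−i] over all sellable i≤k.
r[1] = 3
r[2] = max(3+3, 9+0) = 9
r[3] = max(3+9, 9+3, 20+0) = 20
r[4] = max(3+20, 9+9, 20+3, 21+0) = 23
r[5] = max(3+23, 9+20, 20+9, 21+3, 23+0) = 29
r[6] = max(3+29, 9+23, 20+20, 21+9, 23+3, 27+0) = 40
r[7] = max(3+40, 9+29, 20+23, …, 27+3, 30+0) = 43
r[8] = max(3+43, 9+40, 20+29, …, 30+3, 27+0) = 49
r[9] = max(3+49, 9+43, 20+40, …, 27+3, 57+0) = 60
r[10] = max(3+60, 9+49, 20+43, …, 57+3, 56+0) = 63
r[11] = max(3+63, 9+60, 20+49, …, 56+3, 30+0) = 69
Maximum revenue is 69.
Now minimize piece count subject to staying optimal: for each k, pieces[k] = 1 + min over i with p[i]+r[k−i]=r[k] of pieces[k−i].
pieces[8] = 3
pieces[9] = 3
pieces[10] = 4
pieces[11] = 4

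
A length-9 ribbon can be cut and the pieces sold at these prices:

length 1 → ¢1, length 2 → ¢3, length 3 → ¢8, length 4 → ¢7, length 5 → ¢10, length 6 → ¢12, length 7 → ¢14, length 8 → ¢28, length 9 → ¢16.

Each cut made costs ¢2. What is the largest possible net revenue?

27

Consider every possible first cut. v[k] is the best of p[i]+v[k−i] over all sellable i≤k, charging 2 whenever i<k.
v[1] = 1
v[2] = 3
v[3] = 8
v[4] = 7  (first piece 1, then v[3]=8)
v[5] = 10
v[6] = 14  (first piece 3, then v[3]=8)
v[7] = 14
v[8] = 28
v[9] = 27  (first piece 1, then v[8]=28)
One optimal plan: pieces 8 + 1 (1 cut) → ¢29 − ¢2 = ¢27.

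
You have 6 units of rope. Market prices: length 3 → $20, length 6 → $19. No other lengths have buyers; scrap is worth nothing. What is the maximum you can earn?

40

Let r[k] be the best obtainable value from length k. For each k, try every first piece i and keep the best of price[i] + r[k−i].
r[1] = 0
r[2] = 0
r[3] = 20
r[4] = 20
r[5] = 20
r[6] = 40  (first piece 3, then r[3]=20)
One optimal cutting: 3 + 3 → $40.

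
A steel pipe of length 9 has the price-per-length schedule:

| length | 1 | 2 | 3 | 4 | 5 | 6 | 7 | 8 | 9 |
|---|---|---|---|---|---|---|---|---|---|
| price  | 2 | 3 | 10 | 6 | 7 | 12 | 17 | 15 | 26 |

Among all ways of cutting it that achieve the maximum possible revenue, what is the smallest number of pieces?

Let r[k] be the best obtainable value from length k. For each k, try every first piece i and keep the best of price[i] + r[k−i].
r[1] = 2
r[2] = max(2+2, 3+0) = 4
r[3] = max(2+4, 3+2, 10+0) = 10
r[4] = max(2+10, 3+4, 10+2, 6+0) = 12
r[5] = max(2+12, 3+10, 10+4, 6+2, 7+0) = 14
r[6] = max(2+14, 3+12, 10+10, 6+4, 7+2, 12+0) = 20
r[7] = max(2+20, 3+14, 10+12, …, 12+2, 17+0) = 22
r[8] = max(2+22, 3+20, 10+14, …, 17+2, 15+0) = 24
r[9] = max(2+24, 3+22, 10+20, …, 15+2, 26+0) = 30
Maximum revenue is $30.
Now minimize piece count subject to staying optimal: for each k, pieces[k] = 1 + min over i with p[i]+r[k−i]=r[k] of pieces[k−i].
pieces[6] = 2
pieces[7] = 3
pieces[8] = 4
pieces[9] = 3

3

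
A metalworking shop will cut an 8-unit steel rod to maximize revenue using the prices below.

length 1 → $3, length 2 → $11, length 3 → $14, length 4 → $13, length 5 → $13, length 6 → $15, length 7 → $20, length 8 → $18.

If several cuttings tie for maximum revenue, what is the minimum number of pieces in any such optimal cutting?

4

Let r[k] be the best obtainable value from length k. For each k, try every first piece i and keep the best of price[i] + r[k−i].
r[1] = 3
r[2] = max(3+3, 11+0) = 11
r[3] = max(3+11, 11+3, 14+0) = 14
r[4] = max(3+14, 11+11, 14+3, 13+0) = 22
r[5] = max(3+22, 11+14, 14+11, 13+3, 13+0) = 25
r[6] = max(3+25, 11+22, 14+14, 13+11, 13+3, 15+0) = 33
r[7] = max(3+33, 11+25, 14+22, …, 15+3, 20+0) = 36
r[8] = max(3+36, 11+33, 14+25, …, 20+3, 18+0) = 44
Maximum revenue is $44.
Now minimize piece count subject to staying optimal: for each k, pieces[k] = 1 + min over i with p[i]+r[k−i]=r[k] of pieces[k−i].
pieces[5] = 2
pieces[6] = 3
pieces[7] = 3
pieces[8] = 4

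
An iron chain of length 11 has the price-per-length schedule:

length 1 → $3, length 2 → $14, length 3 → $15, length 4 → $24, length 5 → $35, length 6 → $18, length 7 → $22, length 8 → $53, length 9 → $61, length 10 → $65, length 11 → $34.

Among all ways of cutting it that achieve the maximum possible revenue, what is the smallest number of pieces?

Consider every possible first cut. r[k] is the best of p[i]+r[k−i] over all sellable i≤k.
r[1] = 3
r[2] = 14
r[3] = 17  (first piece 1, then r[2]=14)
r[4] = 28  (first piece 2, then r[2]=14)
r[5] = 35
r[6] = 42  (first piece 2, then r[4]=28)
r[7] = 49  (first piece 2, then r[5]=35)
r[8] = 56  (first piece 2, then r[6]=42)
r[9] = 63  (first piece 2, then r[7]=49)
r[10] = 70  (first piece 2, then r[8]=56)
r[11] = 77  (first piece 2, then r[9]=63)
Maximum revenue is $77.
Now minimize piece count subject to staying optimal: for each k, pieces[k] = 1 + min over i with p[i]+r[k−i]=r[k] of pieces[k−i].
pieces[8] = 4
pieces[9] = 3
pieces[10] = 2
pieces[11] = 4

4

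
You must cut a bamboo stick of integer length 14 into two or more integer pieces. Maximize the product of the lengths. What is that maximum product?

Define m[k] = max over 1≤i<k of i · max(k−i, m[k−i]); the inner max lets the remainder stay uncut if that's better.
Small cases: m[2]=1, m[3]=2, m[4]=4, m[5]=6, m[6]=9.
m[7] = 2×max(5,6) = 2×6 = 12
m[8] = 2×max(6,9) = 2×9 = 18
m[9] = 3×max(6,9) = 3×9 = 27
m[10] = 2×max(8,18) = 2×18 = 36
m[11] = 2×max(9,27) = 2×27 = 54
m[12] = 3×max(9,27) = 3×27 = 81
m[13] = 2×max(11,54) = 2×54 = 108
m[14] = 2×max(12,81) = 2×81 = 162
One optimal split: 3 + 3 + 3 + 3 + 2; product 3×3×3×3×2 = 162.

162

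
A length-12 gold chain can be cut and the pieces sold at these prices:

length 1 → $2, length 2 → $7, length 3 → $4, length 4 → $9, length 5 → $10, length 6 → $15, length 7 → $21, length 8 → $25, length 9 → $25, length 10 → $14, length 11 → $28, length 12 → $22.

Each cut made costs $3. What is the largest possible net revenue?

33

Let net[k] be the best obtainable value from length k. For each k, try every first piece i and keep the best of price[i] + net[k−i] minus the 3 cut fee when i<k.
net[1] = 2
net[2] = 7
net[3] = 6  (first piece 1, then net[2]=7)
net[4] = 11  (first piece 2, then net[2]=7)
net[5] = 10  (first piece 1, then net[4]=11)
net[6] = 15  (first piece 2, then net[4]=11)
net[7] = 21
net[8] = 25
net[9] = 25  (first piece 2, then net[7]=21)
net[10] = 29  (first piece 2, then net[8]=25)
net[11] = 29  (first piece 2, then net[9]=25)
net[12] = 33  (first piece 2, then net[10]=29)
One optimal plan: pieces 8 + 2 + 2 (2 cuts) → $39 − $6 = $33.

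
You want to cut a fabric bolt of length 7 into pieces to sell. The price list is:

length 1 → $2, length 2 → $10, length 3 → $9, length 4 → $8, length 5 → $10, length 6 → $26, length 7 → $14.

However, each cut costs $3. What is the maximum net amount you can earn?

25

Let r[k] be the best obtainable value from length k. For each k, try every first piece i and keep the best of price[i] + r[k−i] minus the 3 cut fee when i<k.
r[1] = 2
r[2] = 10
r[3] = 9  (first piece 1, then r[2]=10)
r[4] = 17  (first piece 2, then r[2]=10)
r[5] = 16  (first piece 1, then r[4]=17)
r[6] = 26
r[7] = 25  (first piece 1, then r[6]=26)
One optimal plan: pieces 6 + 1 (1 cut) → $28 − $3 = $25.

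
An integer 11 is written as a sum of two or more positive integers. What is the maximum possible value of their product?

54

Define prod[k] = max over 1≤i<k of i · max(k−i, prod[k−i]); the inner max lets the remainder stay uncut if that's better.
Small cases: prod[2]=1, prod[3]=2, prod[4]=4.
prod[5] = 2×max(3,2) = 2×3 = 6
prod[6] = 3×max(3,2) = 3×3 = 9
prod[7] = 2×max(5,6) = 2×6 = 12
prod[8] = 2×max(6,9) = 2×9 = 18
prod[9] = 3×max(6,9) = 3×9 = 27
prod[10] = 2×max(8,18) = 2×18 = 36
prod[11] = 2×max(9,27) = 2×27 = 54
One optimal split: 3 + 3 + 3 + 2; product 3×3×3×2 = 54.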